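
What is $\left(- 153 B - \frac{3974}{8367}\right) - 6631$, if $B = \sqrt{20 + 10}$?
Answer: $- \frac{55485551}{8367} - 153 \sqrt{30} \approx -7469.5$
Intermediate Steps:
$B = \sqrt{30} \approx 5.4772$
$\left(- 153 B - \frac{3974}{8367}\right) - 6631 = \left(- 153 \sqrt{30} - \frac{3974}{8367}\right) - 6631 = \left(- \frac{3974}{8367} - 153 \sqrt{30}\right) - 6631 = - \frac{55485551}{8367} - 153 \sqrt{30}$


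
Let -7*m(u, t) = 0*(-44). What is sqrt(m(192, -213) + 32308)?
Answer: 2*sqrt(8077) ≈ 179.74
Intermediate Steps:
m(u, t) = 0 (m(u, t) = -0*(-44) = -1/7*0 = 0)
sqrt(m(192, -213) + 32308) = sqrt(0 + 32308) = sqrt(32308) = 2*sqrt(8077)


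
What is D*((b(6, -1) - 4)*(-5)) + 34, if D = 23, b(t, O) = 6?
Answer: -196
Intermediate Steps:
D*((b(6, -1) - 4)*(-5)) + 34 = 23*((6 - 4)*(-5)) + 34 = 23*(2*(-5)) + 34 = 23*(-10) + 34 = -230 + 34 = -196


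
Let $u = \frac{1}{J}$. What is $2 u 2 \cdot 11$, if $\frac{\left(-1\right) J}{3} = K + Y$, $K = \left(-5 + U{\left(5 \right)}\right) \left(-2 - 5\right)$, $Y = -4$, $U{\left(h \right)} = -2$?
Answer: $- \frac{44}{135} \approx -0.32593$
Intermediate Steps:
$K = 49$ ($K = \left(-5 - 2\right) \left(-2 - 5\right) = \left(-7\right) \left(-7\right) = 49$)
$J = -135$ ($J = - 3 \left(49 - 4\right) = \left(-3\right) 45 = -135$)
$u = - \frac{1}{135}$ ($u = \frac{1}{-135} = - \frac{1}{135} \approx -0.0074074$)
$2 u 2 \cdot 11 = 2 \left(\left(- \frac{1}{135}\right) 2\right) 11 = 2 \left(- \frac{2}{135}\right) 11 = \left(- \frac{4}{135}\right) 11 = - \frac{44}{135}$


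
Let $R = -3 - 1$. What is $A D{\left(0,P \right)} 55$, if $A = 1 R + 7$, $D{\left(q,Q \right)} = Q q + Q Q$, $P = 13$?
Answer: $27885$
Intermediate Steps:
$D{\left(q,Q \right)} = Q^{2} + Q q$ ($D{\left(q,Q \right)} = Q q + Q^{2} = Q^{2} + Q q$)
$R = -4$ ($R = -3 - 1 = -4$)
$A = 3$ ($A = 1 \left(-4\right) + 7 = -4 + 7 = 3$)
$A D{\left(0,P \right)} 55 = 3 \cdot 13 \left(13 + 0\right) 55 = 3 \cdot 13 \cdot 13 \cdot 55 = 3 \cdot 169 \cdot 55 = 507 \cdot 55 = 27885$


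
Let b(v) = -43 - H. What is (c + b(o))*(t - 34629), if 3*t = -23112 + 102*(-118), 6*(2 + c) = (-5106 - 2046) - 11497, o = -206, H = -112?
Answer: 845657215/6 ≈ 1.4094e+8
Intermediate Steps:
c = -18661/6 (c = -2 + ((-5106 - 2046) - 11497)/6 = -2 + (-7152 - 11497)/6 = -2 + (⅙)*(-18649) = -2 - 18649/6 = -18661/6 ≈ -3110.2)
b(v) = 69 (b(v) = -43 - 1*(-112) = -43 + 112 = 69)
t = -11716 (t = (-23112 + 102*(-118))/3 = (-23112 - 12036)/3 = (⅓)*(-35148) = -11716)
(c + b(o))*(t - 34629) = (-18661/6 + 69)*(-11716 - 34629) = -18247/6*(-46345) = 845657215/6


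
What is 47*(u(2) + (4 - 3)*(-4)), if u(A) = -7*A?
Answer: -846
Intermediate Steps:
47*(u(2) + (4 - 3)*(-4)) = 47*(-7*2 + (4 - 3)*(-4)) = 47*(-14 + 1*(-4)) = 47*(-14 - 4) = 47*(-18) = -846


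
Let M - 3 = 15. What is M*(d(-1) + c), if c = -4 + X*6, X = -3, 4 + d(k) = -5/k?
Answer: -378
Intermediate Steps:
d(k) = -4 - 5/k
M = 18 (M = 3 + 15 = 18)
c = -22 (c = -4 - 3*6 = -4 - 18 = -22)
M*(d(-1) + c) = 18*((-4 - 5/(-1)) - 22) = 18*((-4 - 5*(-1)) - 22) = 18*((-4 + 5) - 22) = 18*(1 - 22) = 18*(-21) = -378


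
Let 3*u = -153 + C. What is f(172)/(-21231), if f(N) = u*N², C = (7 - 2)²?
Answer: 3786752/63693 ≈ 59.453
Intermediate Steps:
C = 25 (C = 5² = 25)
u = -128/3 (u = (-153 + 25)/3 = (⅓)*(-128) = -128/3 ≈ -42.667)
f(N) = -128*N²/3
f(172)/(-21231) = -128/3*172²/(-21231) = -128/3*29584*(-1/21231) = -3786752/3*(-1/21231) = 3786752/63693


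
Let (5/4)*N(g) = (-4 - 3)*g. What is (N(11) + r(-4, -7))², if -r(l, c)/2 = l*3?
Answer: 35344/25 ≈ 1413.8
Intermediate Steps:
r(l, c) = -6*l (r(l, c) = -2*l*3 = -6*l)
N(g) = -28*g/5 (N(g) = 4*((-4 - 3)*g)/5 = 4*(-7*g)/5 = -28*g/5)
(N(11) + r(-4, -7))² = (-28/5*11 - 6*(-4))² = (-308/5 + 24)² = (-188/5)² = 35344/25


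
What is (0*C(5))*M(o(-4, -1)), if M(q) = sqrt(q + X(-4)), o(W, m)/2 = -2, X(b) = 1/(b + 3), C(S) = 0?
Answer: 0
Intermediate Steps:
X(b) = 1/(3 + b)
o(W, m) = -4 (o(W, m) = 2*(-2) = -4)
M(q) = sqrt(-1 + q) (M(q) = sqrt(q + 1/(3 - 4)) = sqrt(q + 1/(-1)) = sqrt(q - 1) = sqrt(-1 + q))
(0*C(5))*M(o(-4, -1)) = (0*0)*sqrt(-1 - 4) = 0*sqrt(-5) = 0*(I*sqrt(5)) = 0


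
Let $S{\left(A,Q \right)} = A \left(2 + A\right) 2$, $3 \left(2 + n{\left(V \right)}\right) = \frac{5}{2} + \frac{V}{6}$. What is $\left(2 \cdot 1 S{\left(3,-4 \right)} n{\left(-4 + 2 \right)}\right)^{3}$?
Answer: $- \frac{12167000}{27} \approx -4.5063 \cdot 10^{5}$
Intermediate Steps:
$n{\left(V \right)} = - \frac{7}{6} + \frac{V}{18}$ ($n{\left(V \right)} = -2 + \frac{\frac{5}{2} + \frac{V}{6}}{3} = -2 + \left(\frac{5}{6} + \frac{V}{18}\right) = - \frac{7}{6} + \frac{V}{18}$)
$S{\left(A,Q \right)} = 2 A \left(2 + A\right)$
$\left(2 \cdot 1 S{\left(3,-4 \right)} n{\left(-4 + 2 \right)}\right)^{3} = \left(2 \cdot 1 \cdot 2 \cdot 3 \left(2 + 3\right) \left(- \frac{7}{6} + \frac{-4 + 2}{18}\right)\right)^{3} = \left(2 \cdot 2 \cdot 3 \cdot 5 \left(- \frac{7}{6} + \frac{1}{18} \left(-2\right)\right)\right)^{3} = \left(2 \cdot 30 \left(- \frac{7}{6} - \frac{1}{9}\right)\right)^{3} = \left(2 \cdot 30 \left(- \frac{23}{18}\right)\right)^{3} = \left(2 \left(- \frac{115}{3}\right)\right)^{3} = \left(- \frac{230}{3}\right)^{3} = - \frac{12167000}{27}$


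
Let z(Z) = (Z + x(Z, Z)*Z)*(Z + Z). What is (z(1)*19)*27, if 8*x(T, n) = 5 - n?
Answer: 1539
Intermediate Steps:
x(T, n) = 5/8 - n/8 (x(T, n) = (5 - n)/8 = 5/8 - n/8)
z(Z) = 2*Z*(Z + Z*(5/8 - Z/8)) (z(Z) = (Z + (5/8 - Z/8)*Z)*(Z + Z) = (Z + Z*(5/8 - Z/8))*(2*Z) = 2*Z*(Z + Z*(5/8 - Z/8)))
(z(1)*19)*27 = (((1/4)*1**2*(13 - 1*1))*19)*27 = (((1/4)*1*(13 - 1))*19)*27 = (((1/4)*1*12)*19)*27 = (3*19)*27 = 57*27 = 1539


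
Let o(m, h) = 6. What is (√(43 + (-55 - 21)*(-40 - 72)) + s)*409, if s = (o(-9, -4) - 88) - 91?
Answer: -70757 + 409*√8555 ≈ -32927.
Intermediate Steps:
s = -173 (s = (6 - 88) - 91 = -82 - 91 = -173)
(√(43 + (-55 - 21)*(-40 - 72)) + s)*409 = (√(43 + (-55 - 21)*(-40 - 72)) - 173)*409 = (√(43 - 76*(-112)) - 173)*409 = (√(43 + 8512) - 173)*409 = (√8555 - 173)*409 = (-173 + √8555)*409 = -70757 + 409*√8555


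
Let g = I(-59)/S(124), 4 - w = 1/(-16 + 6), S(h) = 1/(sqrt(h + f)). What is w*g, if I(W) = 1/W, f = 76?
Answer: -41*sqrt(2)/59 ≈ -0.98276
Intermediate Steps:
S(h) = 1/sqrt(76 + h) (S(h) = 1/(sqrt(h + 76)) = 1/(sqrt(76 + h)) = 1/sqrt(76 + h))
w = 41/10 (w = 4 - 1/(-16 + 6) = 4 - 1/(-10) = 4 - 1*(-1/10) = 4 + 1/10 = 41/10 ≈ 4.1000)
g = -10*sqrt(2)/59 (g = 1/((-59)*(1/sqrt(76 + 124))) = -10*sqrt(2)/59 ≈ -0.23970)
w*g = 41*(-10*sqrt(2)/59)/10 = -41*sqrt(2)/59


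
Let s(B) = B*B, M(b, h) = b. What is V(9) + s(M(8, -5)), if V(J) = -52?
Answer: 12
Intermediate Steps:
s(B) = B**2
V(9) + s(M(8, -5)) = -52 + 8**2 = -52 + 64 = 12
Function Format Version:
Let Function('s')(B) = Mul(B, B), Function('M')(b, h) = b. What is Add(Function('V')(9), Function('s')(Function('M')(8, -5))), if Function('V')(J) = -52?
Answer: 12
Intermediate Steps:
Function('s')(B) = Pow(B, 2)
Add(Function('V')(9), Function('s')(Function('M')(8, -5))) = Add(-52, Pow(8, 2)) = Add(-52, 64) = 12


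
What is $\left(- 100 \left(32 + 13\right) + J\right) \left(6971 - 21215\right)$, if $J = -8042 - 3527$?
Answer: $228886836$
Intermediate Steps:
$J = -11569$ ($J = -8042 - 3527 = -11569$)
$\left(- 100 \left(32 + 13\right) + J\right) \left(6971 - 21215\right) = \left(- 100 \left(32 + 13\right) - 11569\right) \left(6971 - 21215\right) = \left(\left(-100\right) 45 - 11569\right) \left(-14244\right) = \left(-4500 - 11569\right) \left(-14244\right) = \left(-16069\right) \left(-14244\right) = 228886836$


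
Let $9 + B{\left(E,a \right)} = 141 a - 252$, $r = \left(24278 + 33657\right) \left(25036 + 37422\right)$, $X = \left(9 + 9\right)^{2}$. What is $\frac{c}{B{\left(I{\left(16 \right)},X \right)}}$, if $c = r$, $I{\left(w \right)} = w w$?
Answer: $\frac{3618504230}{45423} \approx 79662.0$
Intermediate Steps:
$I{\left(w \right)} = w^{2}$
$X = 324$ ($X = 18^{2} = 324$)
$r = 3618504230$ ($r = 57935 \cdot 62458 = 3618504230$)
$B{\left(E,a \right)} = -261 + 141 a$ ($B{\left(E,a \right)} = -9 + \left(141 a - 252\right) = -9 + \left(-252 + 141 a\right) = -261 + 141 a$)
$c = 3618504230$
$\frac{c}{B{\left(I{\left(16 \right)},X \right)}} = \frac{3618504230}{-261 + 141 \cdot 324} = \frac{3618504230}{-261 + 45684} = \frac{3618504230}{45423}$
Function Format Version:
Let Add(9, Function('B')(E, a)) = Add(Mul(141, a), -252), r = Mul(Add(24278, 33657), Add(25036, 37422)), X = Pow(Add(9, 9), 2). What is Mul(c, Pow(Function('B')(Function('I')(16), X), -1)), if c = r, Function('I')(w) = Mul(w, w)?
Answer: Rational(3618504230, 45423) ≈ 79662.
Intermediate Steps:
Function('I')(w) = Pow(w, 2)
X = 324 (X = Pow(18, 2) = 324)
r = 3618504230 (r = Mul(57935, 62458) = 3618504230)
Function('B')(E, a) = Add(-261, Mul(141, a)) (Function('B')(E, a) = Add(-9, Add(Mul(141, a), -252)) = Add(-9, Add(-252, Mul(141, a))) = Add(-261, Mul(141, a)))
c = 3618504230
Mul(c, Pow(Function('B')(Function('I')(16), X), -1)) = Mul(3618504230, Pow(Add(-261, Mul(141, 324)), -1)) = Mul(3618504230, Pow(Add(-261, 45684), -1)) = Mul(3618504230, Pow(45423, -1)) = Mul(3618504230, Rational(1, 45423)) = Rational(3618504230, 45423)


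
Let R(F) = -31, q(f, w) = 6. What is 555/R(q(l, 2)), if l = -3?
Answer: -555/31 ≈ -17.903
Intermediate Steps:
555/R(q(l, 2)) = 555/(-31) = 555*(-1/31) = -555/31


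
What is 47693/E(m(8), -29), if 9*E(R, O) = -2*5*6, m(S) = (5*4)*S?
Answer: -143079/20 ≈ -7154.0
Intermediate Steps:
m(S) = 20*S
E(R, O) = -20/3 (E(R, O) = (-2*5*6)/9 = (-10*6)/9 = (⅑)*(-60) = -20/3)
47693/E(m(8), -29) = 47693/(-20/3) = 47693*(-3/20) = -143079/20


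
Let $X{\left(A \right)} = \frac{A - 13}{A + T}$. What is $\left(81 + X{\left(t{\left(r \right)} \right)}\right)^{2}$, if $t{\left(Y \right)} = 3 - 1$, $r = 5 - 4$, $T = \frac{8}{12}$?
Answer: $\frac{378225}{64} \approx 5909.8$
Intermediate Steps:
$T = \frac{2}{3}$ ($T = 8 \cdot \frac{1}{12} = \frac{2}{3} \approx 0.66667$)
$r = 1$ ($r = 5 - 4 = 1$)
$t{\left(Y \right)} = 2$
$X{\left(A \right)} = \frac{-13 + A}{\frac{2}{3} + A}$ ($X{\left(A \right)} = \frac{A - 13}{A + \frac{2}{3}} = \frac{-13 + A}{\frac{2}{3} + A}$)
$\left(81 + X{\left(t{\left(r \right)} \right)}\right)^{2} = \left(81 + \frac{3 \left(-13 + 2\right)}{2 + 3 \cdot 2}\right)^{2} = \left(81 + 3 \frac{1}{2 + 6} \left(-11\right)\right)^{2} = \left(81 + 3 \cdot \frac{1}{8} \left(-11\right)\right)^{2} = \left(81 - \frac{33}{8}\right)^{2} = \left(\frac{615}{8}\right)^{2} = \frac{378225}{64}$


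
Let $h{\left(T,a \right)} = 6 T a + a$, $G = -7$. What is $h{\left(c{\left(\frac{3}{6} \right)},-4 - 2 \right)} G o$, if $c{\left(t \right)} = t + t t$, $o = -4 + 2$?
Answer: $-462$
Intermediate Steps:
$o = -2$
$c{\left(t \right)} = t + t^{2}$
$h{\left(T,a \right)} = a + 6 T a$ ($h{\left(T,a \right)} = 6 T a + a = a + 6 T a$)
$h{\left(c{\left(\frac{3}{6} \right)},-4 - 2 \right)} G o = \left(-4 - 2\right) \left(1 + 6 \cdot \frac{3}{6} \left(1 + \frac{3}{6}\right)\right) \left(-7\right) \left(-2\right) = \left(-4 - 2\right) \left(1 + 6 \cdot 3 \cdot \frac{1}{6} \left(1 + 3 \cdot \frac{1}{6}\right)\right) \left(-7\right) \left(-2\right) = - 6 \left(1 + 6 \frac{1 + \frac{1}{2}}{2}\right) \left(-7\right) \left(-2\right) = - 6 \left(1 + 6 \cdot \frac{1}{2} \cdot \frac{3}{2}\right) \left(-7\right) \left(-2\right) = - 6 \left(1 + 6 \cdot \frac{3}{4}\right) \left(-7\right) \left(-2\right) = - 6 \left(1 + \frac{9}{2}\right) \left(-7\right) \left(-2\right) = \left(-6\right) \frac{11}{2} \left(-7\right) \left(-2\right) = \left(-33\right) \left(-7\right) \left(-2\right) = 231 \left(-2\right) = -462$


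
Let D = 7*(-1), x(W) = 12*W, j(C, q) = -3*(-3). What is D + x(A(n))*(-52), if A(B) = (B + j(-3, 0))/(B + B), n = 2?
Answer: -1723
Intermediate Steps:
j(C, q) = 9
A(B) = (9 + B)/(2*B) (A(B) = (B + 9)/(B + B) = (9 + B)/((2*B)) = (9 + B)*(1/(2*B)) = (9 + B)/(2*B))
D = -7
D + x(A(n))*(-52) = -7 + (12*((½)*(9 + 2)/2))*(-52) = -7 + (12*((½)*(½)*11))*(-52) = -7 + (12*(11/4))*(-52) = -7 + 33*(-52) = -7 - 1716 = -1723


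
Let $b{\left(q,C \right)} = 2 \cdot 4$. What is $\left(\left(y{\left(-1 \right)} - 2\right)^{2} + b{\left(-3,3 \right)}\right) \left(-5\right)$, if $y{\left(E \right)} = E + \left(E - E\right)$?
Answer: $-85$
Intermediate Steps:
$y{\left(E \right)} = E$ ($y{\left(E \right)} = E + 0 = E$)
$b{\left(q,C \right)} = 8$
$\left(\left(y{\left(-1 \right)} - 2\right)^{2} + b{\left(-3,3 \right)}\right) \left(-5\right) = \left(\left(-1 - 2\right)^{2} + 8\right) \left(-5\right) = \left(\left(-3\right)^{2} + 8\right) \left(-5\right) = \left(9 + 8\right) \left(-5\right) = 17 \left(-5\right) = -85$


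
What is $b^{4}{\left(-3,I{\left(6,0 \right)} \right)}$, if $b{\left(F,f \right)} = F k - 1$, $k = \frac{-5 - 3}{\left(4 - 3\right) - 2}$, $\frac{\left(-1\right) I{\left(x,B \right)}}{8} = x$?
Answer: $390625$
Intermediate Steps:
$I{\left(x,B \right)} = - 8 x$
$k = 8$ ($k = - \frac{8}{1 - 2} = - \frac{8}{-1} = \left(-8\right) \left(-1\right) = 8$)
$b{\left(F,f \right)} = -1 + 8 F$ ($b{\left(F,f \right)} = F 8 - 1 = 8 F - 1 = -1 + 8 F$)
$b^{4}{\left(-3,I{\left(6,0 \right)} \right)} = \left(-1 + 8 \left(-3\right)\right)^{4} = \left(-1 - 24\right)^{4} = \left(-25\right)^{4} = 390625$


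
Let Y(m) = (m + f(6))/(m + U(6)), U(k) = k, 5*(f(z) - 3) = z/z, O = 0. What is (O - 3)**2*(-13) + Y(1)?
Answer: -582/5 ≈ -116.40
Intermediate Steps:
f(z) = 16/5 (f(z) = 3 + (z/z)/5 = 3 + (1/5)*1 = 3 + 1/5 = 16/5)
Y(m) = (16/5 + m)/(6 + m) (Y(m) = (m + 16/5)/(m + 6) = (16/5 + m)/(6 + m))
(O - 3)**2*(-13) + Y(1) = (0 - 3)**2*(-13) + (16/5 + 1)/(6 + 1) = (-3)**2*(-13) + (21/5)/7 = 9*(-13) + (1/7)*(21/5) = -117 + 3/5 = -582/5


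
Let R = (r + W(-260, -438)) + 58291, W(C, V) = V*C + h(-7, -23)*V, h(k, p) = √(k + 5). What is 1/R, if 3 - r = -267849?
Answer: 440023/193620624217 + 438*I*√2/193620624217 ≈ 2.2726e-6 + 3.1992e-9*I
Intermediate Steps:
h(k, p) = √(5 + k)
r = 267852 (r = 3 - 1*(-267849) = 3 + 267849 = 267852)
W(C, V) = C*V + I*V*√2 (W(C, V) = V*C + √(5 - 7)*V = C*V + √(-2)*V = C*V + (I*√2)*V = C*V + I*V*√2)
R = 440023 - 438*I*√2 (R = (267852 - 438*(-260 + I*√2)) + 58291 = (267852 + (113880 - 438*I*√2)) + 58291 = (381732 - 438*I*√2) + 58291 = 440023 - 438*I*√2 ≈ 4.4002e+5 - 619.43*I)
1/R = 1/(440023 - 438*I*√2)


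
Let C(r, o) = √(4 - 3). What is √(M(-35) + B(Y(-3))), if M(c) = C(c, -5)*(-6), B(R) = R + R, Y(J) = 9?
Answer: 2*√3 ≈ 3.4641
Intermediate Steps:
C(r, o) = 1 (C(r, o) = √1 = 1)
B(R) = 2*R
M(c) = -6 (M(c) = 1*(-6) = -6)
√(M(-35) + B(Y(-3))) = √(-6 + 2*9) = √(-6 + 18) = √12 = 2*√3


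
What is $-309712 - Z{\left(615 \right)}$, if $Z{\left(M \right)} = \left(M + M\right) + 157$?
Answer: $-311099$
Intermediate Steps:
$Z{\left(M \right)} = 157 + 2 M$ ($Z{\left(M \right)} = 2 M + 157 = 157 + 2 M$)
$-309712 - Z{\left(615 \right)} = -309712 - \left(157 + 2 \cdot 615\right) = -309712 - \left(157 + 1230\right) = -309712 - 1387 = -311099$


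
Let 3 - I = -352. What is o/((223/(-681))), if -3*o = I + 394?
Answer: 170023/223 ≈ 762.43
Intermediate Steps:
I = 355 (I = 3 - 1*(-352) = 3 + 352 = 355)
o = -749/3 (o = -(355 + 394)/3 = -⅓*749 = -749/3 ≈ -249.67)
o/((223/(-681))) = -749/(3*(223/(-681))) = -749/(3*(223*(-1/681))) = -749/(3*(-223/681)) = -749/3*(-681/223) = 170023/223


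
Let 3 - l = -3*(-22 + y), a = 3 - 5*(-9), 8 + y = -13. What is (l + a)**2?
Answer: 6084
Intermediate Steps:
y = -21 (y = -8 - 13 = -21)
a = 48 (a = 3 + 45 = 48)
l = -126 (l = 3 - (-3)*(-22 - 21) = 3 - (-3)*(-43) = 3 - 1*129 = 3 - 129 = -126)
(l + a)**2 = (-126 + 48)**2 = (-78)**2 = 6084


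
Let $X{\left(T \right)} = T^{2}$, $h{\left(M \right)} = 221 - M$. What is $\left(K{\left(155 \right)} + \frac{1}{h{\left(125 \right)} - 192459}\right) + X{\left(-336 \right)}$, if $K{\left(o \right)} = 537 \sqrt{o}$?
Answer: $\frac{21717013247}{192363} + 537 \sqrt{155} \approx 1.1958 \cdot 10^{5}$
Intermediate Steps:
$\left(K{\left(155 \right)} + \frac{1}{h{\left(125 \right)} - 192459}\right) + X{\left(-336 \right)} = \left(537 \sqrt{155} + \frac{1}{\left(221 - 125\right) - 192459}\right) + \left(-336\right)^{2} = \left(537 \sqrt{155} + \frac{1}{\left(221 - 125\right) - 192459}\right) + 112896 = \left(537 \sqrt{155} + \frac{1}{96 - 192459}\right) + 112896 = \left(537 \sqrt{155} + \frac{1}{-192363}\right) + 112896 = \left(537 \sqrt{155} - \frac{1}{192363}\right) + 112896 = \left(- \frac{1}{192363} + 537 \sqrt{155}\right) + 112896 = \frac{21717013247}{192363} + 537 \sqrt{155}$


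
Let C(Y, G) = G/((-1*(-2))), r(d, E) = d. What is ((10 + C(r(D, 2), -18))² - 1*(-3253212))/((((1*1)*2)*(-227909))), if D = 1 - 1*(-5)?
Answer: -3253213/455818 ≈ -7.1371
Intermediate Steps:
D = 6 (D = 1 + 5 = 6)
C(Y, G) = G/2
((10 + C(r(D, 2), -18))² - 1*(-3253212))/((((1*1)*2)*(-227909))) = ((10 + (½)*(-18))² - 1*(-3253212))/((((1*1)*2)*(-227909))) = ((10 - 9)² + 3253212)/(((1*2)*(-227909))) = (1² + 3253212)/((2*(-227909))) = (1 + 3253212)/(-455818) = 3253213*(-1/455818) = -3253213/455818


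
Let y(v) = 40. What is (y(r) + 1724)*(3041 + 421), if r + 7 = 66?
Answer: 6106968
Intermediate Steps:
r = 59 (r = -7 + 66 = 59)
(y(r) + 1724)*(3041 + 421) = (40 + 1724)*(3041 + 421) = 1764*3462 = 6106968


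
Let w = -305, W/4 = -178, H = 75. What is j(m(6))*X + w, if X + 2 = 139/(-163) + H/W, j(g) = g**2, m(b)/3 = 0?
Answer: -305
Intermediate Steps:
m(b) = 0 (m(b) = 3*0 = 0)
W = -712 (W = 4*(-178) = -712)
X = -343305/116056 (X = -2 + (139/(-163) + 75/(-712)) = -2 + (139*(-1/163) + 75*(-1/712)) = -2 + (-139/163 - 75/712) = -2 - 111193/116056 = -343305/116056 ≈ -2.9581)
j(m(6))*X + w = 0**2*(-343305/116056) - 305 = 0*(-343305/116056) - 305 = 0 - 305 = -305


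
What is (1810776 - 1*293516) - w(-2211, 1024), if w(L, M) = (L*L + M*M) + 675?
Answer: -4420512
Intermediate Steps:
w(L, M) = 675 + L**2 + M**2 (w(L, M) = (L**2 + M**2) + 675 = 675 + L**2 + M**2)
(1810776 - 1*293516) - w(-2211, 1024) = (1810776 - 1*293516) - (675 + (-2211)**2 + 1024**2) = (1810776 - 293516) - (675 + 4888521 + 1048576) = 1517260 - 1*5937772 = 1517260 - 5937772 = -4420512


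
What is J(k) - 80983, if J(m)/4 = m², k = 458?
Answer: 758073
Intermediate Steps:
J(m) = 4*m²
J(k) - 80983 = 4*458² - 80983 = 4*209764 - 80983 = 839056 - 80983 = 758073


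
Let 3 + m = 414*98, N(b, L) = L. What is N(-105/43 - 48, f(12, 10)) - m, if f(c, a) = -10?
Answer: -40579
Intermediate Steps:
m = 40569 (m = -3 + 414*98 = -3 + 40572 = 40569)
N(-105/43 - 48, f(12, 10)) - m = -10 - 1*40569 = -10 - 40569 = -40579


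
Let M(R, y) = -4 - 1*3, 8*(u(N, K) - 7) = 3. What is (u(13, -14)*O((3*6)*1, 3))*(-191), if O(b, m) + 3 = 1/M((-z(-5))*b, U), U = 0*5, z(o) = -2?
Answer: 123959/28 ≈ 4427.1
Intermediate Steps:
u(N, K) = 59/8 (u(N, K) = 7 + (1/8)*3 = 7 + 3/8 = 59/8)
U = 0
M(R, y) = -7 (M(R, y) = -4 - 3 = -7)
O(b, m) = -22/7 (O(b, m) = -3 + 1/(-7) = -3 - 1/7 = -22/7)
(u(13, -14)*O((3*6)*1, 3))*(-191) = ((59/8)*(-22/7))*(-191) = -649/28*(-191) = 123959/28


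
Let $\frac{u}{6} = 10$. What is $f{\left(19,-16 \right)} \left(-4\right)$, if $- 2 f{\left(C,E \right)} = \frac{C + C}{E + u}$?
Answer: $\frac{19}{11} \approx 1.7273$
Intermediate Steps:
$u = 60$ ($u = 6 \cdot 10 = 60$)
$f{\left(C,E \right)} = - \frac{C}{60 + E}$ ($f{\left(C,E \right)} = - \frac{\left(C + C\right) \frac{1}{E + 60}}{2} = - \frac{2 C \frac{1}{60 + E}}{2} = - \frac{C}{60 + E}$)
$f{\left(19,-16 \right)} \left(-4\right) = \left(-1\right) 19 \frac{1}{60 - 16} \left(-4\right) = \left(-1\right) 19 \cdot \frac{1}{44} \left(-4\right) = \left(- \frac{19}{44}\right) \left(-4\right) = \frac{19}{11}$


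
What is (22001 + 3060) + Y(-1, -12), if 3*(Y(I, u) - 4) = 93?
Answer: 25096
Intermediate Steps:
Y(I, u) = 35 (Y(I, u) = 4 + (⅓)*93 = 4 + 31 = 35)
(22001 + 3060) + Y(-1, -12) = (22001 + 3060) + 35 = 25061 + 35 = 25096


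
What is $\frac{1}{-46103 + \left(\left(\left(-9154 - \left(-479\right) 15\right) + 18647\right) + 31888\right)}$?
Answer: $\frac{1}{2463} \approx 0.00040601$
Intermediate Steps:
$\frac{1}{-46103 + \left(\left(\left(-9154 - \left(-479\right) 15\right) + 18647\right) + 31888\right)} = \frac{1}{-46103 + \left(\left(\left(-9154 - -7185\right) + 18647\right) + 31888\right)} = \frac{1}{-46103 + \left(\left(\left(-9154 + 7185\right) + 18647\right) + 31888\right)} = \frac{1}{-46103 + \left(\left(-1969 + 18647\right) + 31888\right)} = \frac{1}{-46103 + \left(16678 + 31888\right)} = \frac{1}{-46103 + 48566} = \frac{1}{2463}$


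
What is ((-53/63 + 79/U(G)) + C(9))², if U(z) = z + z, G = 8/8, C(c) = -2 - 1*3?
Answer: 17986081/15876 ≈ 1132.9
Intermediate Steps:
C(c) = -5 (C(c) = -2 - 3 = -5)
G = 1 (G = 8*(⅛) = 1)
U(z) = 2*z
((-53/63 + 79/U(G)) + C(9))² = ((-53/63 + 79/((2*1))) - 5)² = ((-53*1/63 + 79/2) - 5)² = ((-53/63 + 79*(½)) - 5)² = ((-53/63 + 79/2) - 5)² = (4871/126 - 5)² = (4241/126)² = 17986081/15876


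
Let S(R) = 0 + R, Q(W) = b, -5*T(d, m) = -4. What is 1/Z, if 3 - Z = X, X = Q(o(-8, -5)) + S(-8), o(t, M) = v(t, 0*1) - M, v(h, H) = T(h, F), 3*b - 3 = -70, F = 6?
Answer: 3/100 ≈ 0.030000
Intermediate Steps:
T(d, m) = ⅘ (T(d, m) = -⅕*(-4) = ⅘)
b = -67/3 (b = 1 + (⅓)*(-70) = 1 - 70/3 = -67/3 ≈ -22.333)
v(h, H) = ⅘
o(t, M) = ⅘ - M
Q(W) = -67/3
S(R) = R
X = -91/3 (X = -67/3 - 8 = -91/3 ≈ -30.333)
Z = 100/3 (Z = 3 - 1*(-91/3) = 3 + 91/3 = 100/3 ≈ 33.333)
1/Z = 1/(100/3) = 3/100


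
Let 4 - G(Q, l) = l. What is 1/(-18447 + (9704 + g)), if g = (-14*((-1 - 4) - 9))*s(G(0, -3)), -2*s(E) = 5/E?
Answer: -1/8813 ≈ -0.00011347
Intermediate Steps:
G(Q, l) = 4 - l
s(E) = -5/(2*E)
g = -70 (g = (-14*((-1 - 4) - 9))*(-5/(2*(4 - 1*(-3)))) = (-14*(-5 - 9))*(-5/(2*(4 + 3))) = (-14*(-14))*(-5/2/7) = 196*(-5/2*1/7) = 196*(-5/14) = -70)
1/(-18447 + (9704 + g)) = 1/(-18447 + (9704 - 70)) = 1/(-18447 + 9634) = 1/(-8813) = -1/8813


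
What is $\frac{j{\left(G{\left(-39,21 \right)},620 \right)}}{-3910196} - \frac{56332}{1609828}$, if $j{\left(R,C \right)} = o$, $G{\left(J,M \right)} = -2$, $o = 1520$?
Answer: $- \frac{13919756227}{393421437893} \approx -0.035381$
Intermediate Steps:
$j{\left(R,C \right)} = 1520$
$\frac{j{\left(G{\left(-39,21 \right)},620 \right)}}{-3910196} - \frac{56332}{1609828} = \frac{1520}{-3910196} - \frac{56332}{1609828} = 1520 \left(- \frac{1}{3910196}\right) - \frac{14083}{402457} = - \frac{380}{977549} - \frac{14083}{402457} = - \frac{13919756227}{393421437893}$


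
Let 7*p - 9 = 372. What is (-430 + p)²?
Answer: 6911641/49 ≈ 1.4105e+5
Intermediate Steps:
p = 381/7 (p = 9/7 + (⅐)*372 = 9/7 + 372/7 = 381/7 ≈ 54.429)
(-430 + p)² = (-430 + 381/7)² = (-2629/7)² = 6911641/49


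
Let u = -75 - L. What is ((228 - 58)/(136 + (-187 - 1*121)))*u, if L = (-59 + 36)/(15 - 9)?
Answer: 36295/516 ≈ 70.339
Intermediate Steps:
L = -23/6 ≈ -3.8333
u = -427/6 (u = -75 - 1*(-23/6) = -75 + 23/6 = -427/6 ≈ -71.167)
((228 - 58)/(136 + (-187 - 1*121)))*u = ((228 - 58)/(136 + (-187 - 1*121)))*(-427/6) = (170/(136 + (-187 - 121)))*(-427/6) = (170/(136 - 308))*(-427/6) = (170/(-172))*(-427/6) = (170*(-1/172))*(-427/6) = -85/86*(-427/6) = 36295/516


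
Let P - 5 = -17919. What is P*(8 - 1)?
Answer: -125398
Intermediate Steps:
P = -17914 (P = 5 - 17919 = -17914)
P*(8 - 1) = -17914*(8 - 1) = -17914*7 = -125398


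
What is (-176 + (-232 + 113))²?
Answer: 87025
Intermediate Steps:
(-176 + (-232 + 113))² = (-176 - 119)² = (-295)² = 87025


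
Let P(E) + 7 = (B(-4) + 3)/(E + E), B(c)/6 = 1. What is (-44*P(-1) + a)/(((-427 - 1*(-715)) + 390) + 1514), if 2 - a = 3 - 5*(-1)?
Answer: 125/548 ≈ 0.22810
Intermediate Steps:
B(c) = 6 (B(c) = 6*1 = 6)
P(E) = -7 + 9/(2*E) (P(E) = -7 + (6 + 3)/(E + E) = -7 + 9/((2*E)) = -7 + 9*(1/(2*E)) = -7 + 9/(2*E))
a = -6 (a = 2 - (3 - 5*(-1)) = 2 - (3 + 5) = 2 - 1*8 = 2 - 8 = -6)
(-44*P(-1) + a)/(((-427 - 1*(-715)) + 390) + 1514) = (-44*(-7 + (9/2)/(-1)) - 6)/(((-427 - 1*(-715)) + 390) + 1514) = (-44*(-7 + (9/2)*(-1)) - 6)/(((-427 + 715) + 390) + 1514) = (-44*(-7 - 9/2) - 6)/((288 + 390) + 1514) = (-44*(-23/2) - 6)/(678 + 1514) = (506 - 6)/2192 = 500*(1/2192) = 125/548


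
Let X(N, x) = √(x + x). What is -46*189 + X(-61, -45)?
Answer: -8694 + 3*I*√10 ≈ -8694.0 + 9.4868*I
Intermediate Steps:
X(N, x) = √2*√x (X(N, x) = √(2*x) = √2*√x)
-46*189 + X(-61, -45) = -46*189 + √2*√(-45) = -8694 + √2*(3*I*√5) = -8694 + 3*I*√10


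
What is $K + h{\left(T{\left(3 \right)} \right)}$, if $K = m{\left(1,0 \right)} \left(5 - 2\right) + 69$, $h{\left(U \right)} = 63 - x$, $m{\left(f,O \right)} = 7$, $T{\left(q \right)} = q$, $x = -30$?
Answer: $183$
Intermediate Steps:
$h{\left(U \right)} = 93$ ($h{\left(U \right)} = 63 - -30 = 63 + 30 = 93$)
$K = 90$ ($K = 7 \left(5 - 2\right) + 69 = 7 \cdot 3 + 69 = 21 + 69 = 90$)
$K + h{\left(T{\left(3 \right)} \right)} = 90 + 93 = 183$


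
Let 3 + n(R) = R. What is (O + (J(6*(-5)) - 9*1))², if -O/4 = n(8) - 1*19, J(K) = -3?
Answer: 1936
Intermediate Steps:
n(R) = -3 + R
O = 56 (O = -4*((-3 + 8) - 1*19) = -4*(5 - 19) = -4*(-14) = 56)
(O + (J(6*(-5)) - 9*1))² = (56 + (-3 - 9*1))² = (56 + (-3 - 9))² = (56 - 12)² = 44² = 1936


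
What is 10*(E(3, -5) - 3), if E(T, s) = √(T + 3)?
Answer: -30 + 10*√6 ≈ -5.5051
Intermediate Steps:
E(T, s) = √(3 + T)
10*(E(3, -5) - 3) = 10*(√(3 + 3) - 3) = 10*(√6 - 3) = 10*(-3 + √6) = -30 + 10*√6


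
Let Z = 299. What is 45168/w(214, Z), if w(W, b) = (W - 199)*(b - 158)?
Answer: 15056/705 ≈ 21.356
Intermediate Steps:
w(W, b) = (-199 + W)*(-158 + b)
45168/w(214, Z) = 45168/(31442 - 199*299 - 158*214 + 214*299) = 45168/(31442 - 59501 - 33812 + 63986) = 45168/2115 = 45168*(1/2115) = 15056/705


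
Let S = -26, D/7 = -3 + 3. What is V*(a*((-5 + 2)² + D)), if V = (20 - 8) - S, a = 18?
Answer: 6156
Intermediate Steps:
D = 0 (D = 7*(-3 + 3) = 7*0 = 0)
V = 38 (V = (20 - 8) - 1*(-26) = 12 + 26 = 38)
V*(a*((-5 + 2)² + D)) = 38*(18*((-5 + 2)² + 0)) = 38*(18*((-3)² + 0)) = 38*(18*(9 + 0)) = 38*(18*9) = 38*162 = 6156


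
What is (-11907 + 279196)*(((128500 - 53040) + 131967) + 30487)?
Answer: 63591795146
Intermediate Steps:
(-11907 + 279196)*(((128500 - 53040) + 131967) + 30487) = 267289*((75460 + 131967) + 30487) = 267289*(207427 + 30487) = 267289*237914 = 63591795146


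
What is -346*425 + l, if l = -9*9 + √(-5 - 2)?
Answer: -147131 + I*√7 ≈ -1.4713e+5 + 2.6458*I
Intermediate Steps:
l = -81 + I*√7 (l = -81 + √(-7) = -81 + I*√7 ≈ -81.0 + 2.6458*I)
-346*425 + l = -346*425 + (-81 + I*√7) = -147050 + (-81 + I*√7) = -147131 + I*√7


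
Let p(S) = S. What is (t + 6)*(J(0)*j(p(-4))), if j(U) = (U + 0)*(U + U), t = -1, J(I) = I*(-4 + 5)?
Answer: 0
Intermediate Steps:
J(I) = I (J(I) = I*1 = I)
j(U) = 2*U**2 (j(U) = U*(2*U) = 2*U**2)
(t + 6)*(J(0)*j(p(-4))) = (-1 + 6)*(0*(2*(-4)**2)) = 5*(0*(2*16)) = 5*(0*32) = 5*0 = 0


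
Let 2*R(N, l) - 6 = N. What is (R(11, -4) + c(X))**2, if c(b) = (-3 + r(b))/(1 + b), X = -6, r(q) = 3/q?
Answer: 2116/25 ≈ 84.640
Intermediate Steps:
R(N, l) = 3 + N/2
c(b) = (-3 + 3/b)/(1 + b)
(R(11, -4) + c(X))**2 = ((3 + (1/2)*11) + 3*(1 - 1*(-6))/(-6*(1 - 6)))**2 = ((3 + 11/2) + 3*(-1/6)*(1 + 6)/(-5))**2 = (17/2 + 3*(-1/6)*(-1/5)*7)**2 = (17/2 + 7/10)**2 = (46/5)**2 = 2116/25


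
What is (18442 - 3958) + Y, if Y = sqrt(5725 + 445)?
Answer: 14484 + sqrt(6170) ≈ 14563.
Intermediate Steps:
Y = sqrt(6170) ≈ 78.549
(18442 - 3958) + Y = (18442 - 3958) + sqrt(6170) = 14484 + sqrt(6170)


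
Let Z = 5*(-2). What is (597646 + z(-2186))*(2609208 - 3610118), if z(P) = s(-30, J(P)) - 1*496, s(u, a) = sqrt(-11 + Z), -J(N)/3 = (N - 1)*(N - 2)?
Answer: -597693406500 - 1000910*I*sqrt(21) ≈ -5.9769e+11 - 4.5867e+6*I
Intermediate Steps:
Z = -10
J(N) = -3*(-1 + N)*(-2 + N) (J(N) = -3*(N - 1)*(N - 2) = -3*(-1 + N)*(-2 + N))
s(u, a) = I*sqrt(21) (s(u, a) = sqrt(-11 - 10) = sqrt(-21) = I*sqrt(21))
z(P) = -496 + I*sqrt(21) (z(P) = I*sqrt(21) - 1*496 = I*sqrt(21) - 496 = -496 + I*sqrt(21))
(597646 + z(-2186))*(2609208 - 3610118) = (597646 + (-496 + I*sqrt(21)))*(2609208 - 3610118) = (597150 + I*sqrt(21))*(-1000910) = -597693406500 - 1000910*I*sqrt(21)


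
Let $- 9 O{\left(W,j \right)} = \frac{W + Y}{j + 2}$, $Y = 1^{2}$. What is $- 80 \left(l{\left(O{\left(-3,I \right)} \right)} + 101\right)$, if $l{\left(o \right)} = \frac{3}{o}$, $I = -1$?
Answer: $-9160$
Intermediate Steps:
$Y = 1$
$O{\left(W,j \right)} = - \frac{1 + W}{9 \left(2 + j\right)}$ ($O{\left(W,j \right)} = - \frac{\left(W + 1\right) \frac{1}{j + 2}}{9} = - \frac{\left(1 + W\right) \frac{1}{2 + j}}{9} = - \frac{\frac{1}{2 + j} \left(1 + W\right)}{9} = - \frac{1 + W}{9 \left(2 + j\right)}$)
$- 80 \left(l{\left(O{\left(-3,I \right)} \right)} + 101\right) = - 80 \left(\frac{3}{\frac{1}{9} \frac{1}{2 - 1} \left(-1 - -3\right)} + 101\right) = - 80 \left(\frac{3}{\frac{1}{9} \cdot 1^{-1} \left(-1 + 3\right)} + 101\right) = - 80 \left(\frac{3}{\frac{1}{9} \cdot 1 \cdot 2} + 101\right) = - 80 \left(\frac{3}{\frac{2}{9}} + 101\right) = - 80 \left(3 \cdot \frac{9}{2} + 101\right) = - 80 \left(\frac{27}{2} + 101\right) = \left(-80\right) \frac{229}{2} = -9160$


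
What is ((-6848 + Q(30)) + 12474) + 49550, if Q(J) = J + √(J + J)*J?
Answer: 55206 + 60*√15 ≈ 55438.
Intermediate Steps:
Q(J) = J + √2*J^(3/2) (Q(J) = J + √(2*J)*J = J + (√2*√J)*J = J + √2*J^(3/2))
((-6848 + Q(30)) + 12474) + 49550 = ((-6848 + (30 + √2*30^(3/2))) + 12474) + 49550 = ((-6848 + (30 + √2*(30*√30))) + 12474) + 49550 = ((-6848 + (30 + 60*√15)) + 12474) + 49550 = ((-6818 + 60*√15) + 12474) + 49550 = (5656 + 60*√15) + 49550 = 55206 + 60*√15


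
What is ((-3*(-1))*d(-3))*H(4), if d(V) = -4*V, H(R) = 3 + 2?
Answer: 180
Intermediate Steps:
H(R) = 5
((-3*(-1))*d(-3))*H(4) = ((-3*(-1))*(-4*(-3)))*5 = (3*12)*5 = 36*5 = 180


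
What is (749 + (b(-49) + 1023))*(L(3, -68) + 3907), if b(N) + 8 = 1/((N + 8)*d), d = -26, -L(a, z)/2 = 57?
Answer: 7132452025/1066 ≈ 6.6909e+6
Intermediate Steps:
L(a, z) = -114 (L(a, z) = -2*57 = -114)
b(N) = -8 - 1/(26*(8 + N)) (b(N) = -8 + 1/((N + 8)*(-26)) = -8 - 1/26/(8 + N) = -8 - 1/(26*(8 + N)))
(749 + (b(-49) + 1023))*(L(3, -68) + 3907) = (749 + ((-1665 - 208*(-49))/(26*(8 - 49)) + 1023))*(-114 + 3907) = (749 + ((1/26)*(-1665 + 10192)/(-41) + 1023))*3793 = (749 + ((1/26)*(-1/41)*8527 + 1023))*3793 = (749 + (-8527/1066 + 1023))*3793 = (749 + 1081991/1066)*3793 = (1880425/1066)*3793 = 7132452025/1066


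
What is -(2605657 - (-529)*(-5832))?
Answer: 479471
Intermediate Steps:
-(2605657 - (-529)*(-5832)) = -(2605657 - 1*3085128) = -(2605657 - 3085128) = -1*(-479471) = 479471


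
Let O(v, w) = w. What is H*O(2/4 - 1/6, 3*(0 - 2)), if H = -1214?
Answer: 7284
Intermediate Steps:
H*O(2/4 - 1/6, 3*(0 - 2)) = -3642*(0 - 2) = -3642*(-2) = -1214*(-6) = 7284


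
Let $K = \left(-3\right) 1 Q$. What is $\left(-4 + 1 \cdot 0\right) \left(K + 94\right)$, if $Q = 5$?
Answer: $-316$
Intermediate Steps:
$K = -15$ ($K = \left(-3\right) 1 \cdot 5 = \left(-3\right) 5 = -15$)
$\left(-4 + 1 \cdot 0\right) \left(K + 94\right) = \left(-4 + 1 \cdot 0\right) \left(-15 + 94\right) = \left(-4 + 0\right) 79 = \left(-4\right) 79 = -316$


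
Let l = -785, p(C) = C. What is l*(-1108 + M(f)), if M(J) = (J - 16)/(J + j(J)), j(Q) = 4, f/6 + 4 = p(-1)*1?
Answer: 11289085/13 ≈ 8.6839e+5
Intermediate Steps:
f = -30 (f = -24 + 6*(-1*1) = -24 + 6*(-1) = -24 - 6 = -30)
M(J) = (-16 + J)/(4 + J) (M(J) = (J - 16)/(J + 4) = (-16 + J)/(4 + J))
l*(-1108 + M(f)) = -785*(-1108 + (-16 - 30)/(4 - 30)) = -785*(-1108 - 46/(-26)) = -785*(-1108 - 1/26*(-46)) = -785*(-1108 + 23/13) = -785*(-14381/13) = 11289085/13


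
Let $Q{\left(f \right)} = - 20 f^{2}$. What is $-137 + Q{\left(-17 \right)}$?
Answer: $-5917$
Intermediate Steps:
$-137 + Q{\left(-17 \right)} = -137 - 20 \left(-17\right)^{2} = -137 - 5780 = -5917$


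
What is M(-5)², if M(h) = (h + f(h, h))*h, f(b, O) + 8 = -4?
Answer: 7225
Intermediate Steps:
f(b, O) = -12 (f(b, O) = -8 - 4 = -12)
M(h) = h*(-12 + h) (M(h) = (h - 12)*h = (-12 + h)*h = h*(-12 + h))
M(-5)² = (-5*(-12 - 5))² = (-5*(-17))² = 85² = 7225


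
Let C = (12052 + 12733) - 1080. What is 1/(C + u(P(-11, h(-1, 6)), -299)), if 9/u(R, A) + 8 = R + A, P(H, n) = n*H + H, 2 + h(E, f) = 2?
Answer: 106/2512727 ≈ 4.2185e-5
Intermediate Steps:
h(E, f) = 0 (h(E, f) = -2 + 2 = 0)
C = 23705 (C = 24785 - 1080 = 23705)
P(H, n) = H + H*n (P(H, n) = H*n + H = H + H*n)
u(R, A) = 9/(-8 + A + R) (u(R, A) = 9/(-8 + (R + A)) = 9/(-8 + (A + R)) = 9/(-8 + A + R))
1/(C + u(P(-11, h(-1, 6)), -299)) = 1/(23705 + 9/(-8 - 299 - 11*(1 + 0))) = 1/(23705 + 9/(-8 - 299 - 11*1)) = 1/(23705 + 9/(-8 - 299 - 11)) = 1/(23705 + 9/(-318)) = 1/(23705 + 9*(-1/318)) = 1/(23705 - 3/106) = 1/(2512727/106) = 106/2512727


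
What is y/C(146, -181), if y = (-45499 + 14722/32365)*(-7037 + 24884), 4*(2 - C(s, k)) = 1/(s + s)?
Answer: -30695957686867248/75572275 ≈ -4.0618e+8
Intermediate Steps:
C(s, k) = 2 - 1/(8*s) (C(s, k) = 2 - 1/(4*(s + s)) = 2 - 1/(2*s)/4 = 2 - 1/(8*s))
y = -26280785690811/32365 (y = (-45499 + 14722*(1/32365))*17847 = (-45499 + 14722/32365)*17847 = -1472560413/32365*17847 = -26280785690811/32365 ≈ -8.1201e+8)
y/C(146, -181) = -26280785690811/(32365*(2 - ⅛/146)) = -26280785690811/(32365*(2 - ⅛*1/146)) = -26280785690811/(32365*(2 - 1/1168)) = -26280785690811/(32365*2335/1168) = -26280785690811/32365*1168/2335 = -30695957686867248/75572275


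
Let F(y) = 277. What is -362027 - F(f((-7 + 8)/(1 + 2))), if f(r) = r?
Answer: -362304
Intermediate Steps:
-362027 - F(f((-7 + 8)/(1 + 2))) = -362027 - 1*277 = -362027 - 277 = -362304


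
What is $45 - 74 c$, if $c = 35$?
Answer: $-2545$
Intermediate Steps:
$45 - 74 c = 45 - 2590 = -2545$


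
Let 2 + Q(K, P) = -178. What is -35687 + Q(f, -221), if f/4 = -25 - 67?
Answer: -35867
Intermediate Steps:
f = -368 (f = 4*(-25 - 67) = 4*(-92) = -368)
Q(K, P) = -180 (Q(K, P) = -2 - 178 = -180)
-35687 + Q(f, -221) = -35687 - 180 = -35867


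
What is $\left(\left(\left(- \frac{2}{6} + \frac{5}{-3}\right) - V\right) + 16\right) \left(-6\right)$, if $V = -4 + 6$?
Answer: $-72$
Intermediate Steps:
$V = 2$
$\left(\left(\left(- \frac{2}{6} + \frac{5}{-3}\right) - V\right) + 16\right) \left(-6\right) = \left(\left(\left(- \frac{2}{6} + \frac{5}{-3}\right) - 2\right) + 16\right) \left(-6\right) = \left(\left(\left(\left(-2\right) \frac{1}{6} + 5 \left(- \frac{1}{3}\right)\right) - 2\right) + 16\right) \left(-6\right) = \left(\left(\left(- \frac{1}{3} - \frac{5}{3}\right) - 2\right) + 16\right) \left(-6\right) = \left(\left(-2 - 2\right) + 16\right) \left(-6\right) = \left(-4 + 16\right) \left(-6\right) = 12 \left(-6\right) = -72$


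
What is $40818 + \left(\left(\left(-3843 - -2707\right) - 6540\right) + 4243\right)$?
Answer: $37385$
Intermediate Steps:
$40818 + \left(\left(\left(-3843 - -2707\right) - 6540\right) + 4243\right) = 40818 + \left(\left(\left(-3843 + 2707\right) - 6540\right) + 4243\right) = 40818 + \left(\left(-1136 - 6540\right) + 4243\right) = 40818 + \left(-7676 + 4243\right) = 40818 - 3433 = 37385$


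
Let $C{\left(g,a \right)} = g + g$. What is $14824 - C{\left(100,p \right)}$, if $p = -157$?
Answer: $14624$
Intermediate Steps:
$C{\left(g,a \right)} = 2 g$
$14824 - C{\left(100,p \right)} = 14824 - 2 \cdot 100 = 14824 - 200 = 14624$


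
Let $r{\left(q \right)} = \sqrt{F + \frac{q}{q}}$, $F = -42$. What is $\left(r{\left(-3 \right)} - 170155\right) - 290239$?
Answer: $-460394 + i \sqrt{41} \approx -4.6039 \cdot 10^{5} + 6.4031 i$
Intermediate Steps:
$r{\left(q \right)} = i \sqrt{41}$ ($r{\left(q \right)} = \sqrt{-42 + \frac{q}{q}} = \sqrt{-42 + 1} = \sqrt{-41} = i \sqrt{41}$)
$\left(r{\left(-3 \right)} - 170155\right) - 290239 = \left(i \sqrt{41} - 170155\right) - 290239 = \left(-170155 + i \sqrt{41}\right) - 290239 = -460394 + i \sqrt{41}$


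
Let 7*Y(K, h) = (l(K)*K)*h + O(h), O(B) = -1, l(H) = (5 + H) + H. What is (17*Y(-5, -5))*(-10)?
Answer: 3060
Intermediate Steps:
l(H) = 5 + 2*H
Y(K, h) = -1/7 + K*h*(5 + 2*K)/7 (Y(K, h) = (((5 + 2*K)*K)*h - 1)/7 = ((K*(5 + 2*K))*h - 1)/7 = (K*h*(5 + 2*K) - 1)/7 = (-1 + K*h*(5 + 2*K))/7 = -1/7 + K*h*(5 + 2*K)/7)
(17*Y(-5, -5))*(-10) = (17*(-1/7 + (1/7)*(-5)*(-5)*(5 + 2*(-5))))*(-10) = (17*(-1/7 + (1/7)*(-5)*(-5)*(5 - 10)))*(-10) = (17*(-1/7 + (1/7)*(-5)*(-5)*(-5)))*(-10) = (17*(-1/7 - 125/7))*(-10) = (17*(-18))*(-10) = -306*(-10) = 3060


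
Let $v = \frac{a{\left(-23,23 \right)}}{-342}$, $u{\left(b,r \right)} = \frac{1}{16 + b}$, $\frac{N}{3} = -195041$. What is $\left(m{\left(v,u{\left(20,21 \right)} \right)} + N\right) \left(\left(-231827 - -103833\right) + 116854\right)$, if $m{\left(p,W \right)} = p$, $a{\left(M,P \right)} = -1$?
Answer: $\frac{1114624202050}{171} \approx 6.5183 \cdot 10^{9}$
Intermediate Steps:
$N = -585123$ ($N = 3 \left(-195041\right) = -585123$)
$v = \frac{1}{342}$ ($v = - \frac{1}{-342} = \left(-1\right) \left(- \frac{1}{342}\right) = \frac{1}{342} \approx 0.002924$)
$\left(m{\left(v,u{\left(20,21 \right)} \right)} + N\right) \left(\left(-231827 - -103833\right) + 116854\right) = \left(\frac{1}{342} - 585123\right) \left(\left(-231827 - -103833\right) + 116854\right) = - \frac{200112065 \left(\left(-231827 + 103833\right) + 116854\right)}{342} = - \frac{200112065 \left(-127994 + 116854\right)}{342} = \left(- \frac{200112065}{342}\right) \left(-11140\right) = \frac{1114624202050}{171}$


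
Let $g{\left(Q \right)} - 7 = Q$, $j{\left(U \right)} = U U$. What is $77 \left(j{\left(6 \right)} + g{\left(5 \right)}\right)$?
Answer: $3696$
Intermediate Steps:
$j{\left(U \right)} = U^{2}$
$g{\left(Q \right)} = 7 + Q$
$77 \left(j{\left(6 \right)} + g{\left(5 \right)}\right) = 77 \left(6^{2} + \left(7 + 5\right)\right) = 77 \left(36 + 12\right) = 77 \cdot 48 = 3696$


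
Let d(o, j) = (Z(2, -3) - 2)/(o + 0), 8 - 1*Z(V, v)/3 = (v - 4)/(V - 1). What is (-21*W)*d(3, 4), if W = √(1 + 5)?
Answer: -301*√6 ≈ -737.30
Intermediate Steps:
Z(V, v) = 24 - 3*(-4 + v)/(-1 + V) (Z(V, v) = 24 - 3*(v - 4)/(V - 1) = 24 - 3*(-4 + v)/(-1 + V))
W = √6 ≈ 2.4495
d(o, j) = 43/o (d(o, j) = (3*(-4 - 1*(-3) + 8*2)/(-1 + 2) - 2)/(o + 0) = (3*(-4 + 3 + 16)/1 - 2)/o = (3*1*15 - 2)/o = (45 - 2)/o = 43/o)
(-21*W)*d(3, 4) = (-21*√6)*(43/3) = (-21*√6)*(43*(⅓)) = -21*√6*(43/3) = -301*√6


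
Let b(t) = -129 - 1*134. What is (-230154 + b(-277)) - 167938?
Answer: -398355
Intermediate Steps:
b(t) = -263 (b(t) = -129 - 134 = -263)
(-230154 + b(-277)) - 167938 = (-230154 - 263) - 167938 = -230417 - 167938 = -398355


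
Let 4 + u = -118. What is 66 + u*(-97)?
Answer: 11900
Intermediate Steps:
u = -122 (u = -4 - 118 = -122)
66 + u*(-97) = 66 - 122*(-97) = 66 + 11834 = 11900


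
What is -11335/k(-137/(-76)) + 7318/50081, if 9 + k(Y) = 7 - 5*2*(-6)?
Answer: -567243691/2904698 ≈ -195.28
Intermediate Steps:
k(Y) = 58 (k(Y) = -9 + (7 - 5*2*(-6)) = -9 + (7 - 10*(-6)) = -9 + (7 + 60) = -9 + 67 = 58)
-11335/k(-137/(-76)) + 7318/50081 = -11335/58 + 7318/50081 = -567243691/2904698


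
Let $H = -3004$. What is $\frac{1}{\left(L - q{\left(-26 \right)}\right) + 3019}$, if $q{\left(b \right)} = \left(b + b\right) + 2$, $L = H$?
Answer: $\frac{1}{65} \approx 0.015385$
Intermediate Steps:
$L = -3004$
$q{\left(b \right)} = 2 + 2 b$ ($q{\left(b \right)} = 2 b + 2 = 2 + 2 b$)
$\frac{1}{\left(L - q{\left(-26 \right)}\right) + 3019} = \frac{1}{\left(-3004 - \left(2 + 2 \left(-26\right)\right)\right) + 3019} = \frac{1}{\left(-3004 - \left(2 - 52\right)\right) + 3019} = \frac{1}{\left(-3004 - -50\right) + 3019} = \frac{1}{\left(-3004 + 50\right) + 3019} = \frac{1}{-2954 + 3019} = \frac{1}{65}$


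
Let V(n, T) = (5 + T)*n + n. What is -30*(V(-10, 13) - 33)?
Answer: 6690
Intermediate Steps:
V(n, T) = n + n*(5 + T) (V(n, T) = n*(5 + T) + n = n + n*(5 + T))
-30*(V(-10, 13) - 33) = -30*(-10*(6 + 13) - 33) = -30*(-10*19 - 33) = -30*(-190 - 33) = -30*(-223) = 6690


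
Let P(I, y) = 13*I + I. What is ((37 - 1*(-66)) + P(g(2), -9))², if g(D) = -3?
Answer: 3721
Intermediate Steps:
P(I, y) = 14*I
((37 - 1*(-66)) + P(g(2), -9))² = ((37 - 1*(-66)) + 14*(-3))² = ((37 + 66) - 42)² = (103 - 42)² = 61² = 3721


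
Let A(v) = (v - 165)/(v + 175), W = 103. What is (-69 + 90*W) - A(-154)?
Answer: 193540/21 ≈ 9216.2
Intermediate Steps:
A(v) = (-165 + v)/(175 + v)
(-69 + 90*W) - A(-154) = (-69 + 90*103) - (-165 - 154)/(175 - 154) = (-69 + 9270) - (-319)/21 = 9201 - (-319)/21 = 9201 - 1*(-319/21) = 9201 + 319/21 = 193540/21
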